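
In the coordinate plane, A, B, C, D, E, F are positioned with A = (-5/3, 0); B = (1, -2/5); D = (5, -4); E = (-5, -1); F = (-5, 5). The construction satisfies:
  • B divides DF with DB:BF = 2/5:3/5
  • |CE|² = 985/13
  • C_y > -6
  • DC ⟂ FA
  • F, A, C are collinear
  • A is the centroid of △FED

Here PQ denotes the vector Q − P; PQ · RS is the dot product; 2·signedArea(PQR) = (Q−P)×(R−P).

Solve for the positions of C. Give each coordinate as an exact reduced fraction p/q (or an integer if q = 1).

1. C_x = 29/13  [F, A, C are collinear ∩ DC ⟂ FA]
2. C_y = -76/13  [F, A, C are collinear ∩ DC ⟂ FA]
   → C = (29/13, -76/13)

C = (29/13, -76/13)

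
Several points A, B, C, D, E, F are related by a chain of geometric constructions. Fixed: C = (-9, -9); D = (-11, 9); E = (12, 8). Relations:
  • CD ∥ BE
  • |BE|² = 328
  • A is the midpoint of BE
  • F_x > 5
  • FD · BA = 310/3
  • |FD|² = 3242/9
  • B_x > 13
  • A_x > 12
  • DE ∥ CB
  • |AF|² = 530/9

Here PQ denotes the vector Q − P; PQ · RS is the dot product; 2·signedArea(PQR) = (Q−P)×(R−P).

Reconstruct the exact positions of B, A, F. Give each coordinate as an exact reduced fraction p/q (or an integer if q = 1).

1. B_x = 14  [CD ∥ BE ∩ DE ∥ CB]
2. B_y = -10  [CD ∥ BE ∩ DE ∥ CB]
   → B = (14, -10)
3. A_x = 13  [A is the midpoint of BE]
4. A_y = -1  [A is the midpoint of BE]
   → A = (13, -1)
5. F_x = 16/3  [line 1·x + -9·y + -34/3 = 0 ∩ |FD|² = 3242/9]
6. F_y = -2/3  [line 1·x + -9·y + -34/3 = 0 ∩ |FD|² = 3242/9]
   → F = (16/3, -2/3)

A = (13, -1)
B = (14, -10)
F = (16/3, -2/3)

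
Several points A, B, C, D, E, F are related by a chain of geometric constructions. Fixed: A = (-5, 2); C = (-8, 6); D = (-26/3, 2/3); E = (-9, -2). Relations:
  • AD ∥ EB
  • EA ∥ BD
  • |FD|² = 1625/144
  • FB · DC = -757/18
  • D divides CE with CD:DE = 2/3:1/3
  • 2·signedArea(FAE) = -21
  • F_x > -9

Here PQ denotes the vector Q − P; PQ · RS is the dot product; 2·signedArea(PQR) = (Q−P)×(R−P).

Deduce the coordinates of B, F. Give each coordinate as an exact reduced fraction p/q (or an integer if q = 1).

1. B_x = -38/3  [EA ∥ BD ∩ AD ∥ EB]
2. B_y = -10/3  [EA ∥ BD ∩ AD ∥ EB]
   → B = (-38/3, -10/3)
3. F_x = -33/4  [2·signedArea(FAE) = -21 ∩ FB · DC = -757/18]
4. F_y = 4  [2·signedArea(FAE) = -21 ∩ FB · DC = -757/18]
   → F = (-33/4, 4)

B = (-38/3, -10/3)
F = (-33/4, 4)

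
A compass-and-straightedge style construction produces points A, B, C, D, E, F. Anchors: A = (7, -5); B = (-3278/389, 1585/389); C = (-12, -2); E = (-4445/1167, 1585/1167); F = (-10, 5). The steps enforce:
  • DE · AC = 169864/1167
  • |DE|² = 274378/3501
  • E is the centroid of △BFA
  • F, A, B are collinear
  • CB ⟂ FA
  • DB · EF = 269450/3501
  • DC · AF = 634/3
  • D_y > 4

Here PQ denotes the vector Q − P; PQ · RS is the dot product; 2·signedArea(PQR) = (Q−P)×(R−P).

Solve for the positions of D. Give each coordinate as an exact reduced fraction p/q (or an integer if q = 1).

D = (5114/1167, 5504/1167)

1. D_x = 5114/1167  [DE · AC = 169864/1167 ∩ DC · AF = 634/3]
2. D_y = 5504/1167  [DE · AC = 169864/1167 ∩ DC · AF = 634/3]
   → D = (5114/1167, 5504/1167)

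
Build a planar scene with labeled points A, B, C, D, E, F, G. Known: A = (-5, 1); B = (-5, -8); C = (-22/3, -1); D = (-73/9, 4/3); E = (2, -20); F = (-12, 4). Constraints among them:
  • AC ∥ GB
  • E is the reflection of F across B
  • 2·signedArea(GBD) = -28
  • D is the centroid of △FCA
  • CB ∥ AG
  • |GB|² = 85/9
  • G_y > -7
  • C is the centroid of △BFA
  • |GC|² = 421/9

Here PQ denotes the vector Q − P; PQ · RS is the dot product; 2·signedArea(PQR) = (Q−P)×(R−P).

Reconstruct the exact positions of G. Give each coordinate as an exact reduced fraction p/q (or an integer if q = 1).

1. G_x = -8/3  [AC ∥ GB ∩ CB ∥ AG]
2. G_y = -6  [AC ∥ GB ∩ CB ∥ AG]
   → G = (-8/3, -6)

G = (-8/3, -6)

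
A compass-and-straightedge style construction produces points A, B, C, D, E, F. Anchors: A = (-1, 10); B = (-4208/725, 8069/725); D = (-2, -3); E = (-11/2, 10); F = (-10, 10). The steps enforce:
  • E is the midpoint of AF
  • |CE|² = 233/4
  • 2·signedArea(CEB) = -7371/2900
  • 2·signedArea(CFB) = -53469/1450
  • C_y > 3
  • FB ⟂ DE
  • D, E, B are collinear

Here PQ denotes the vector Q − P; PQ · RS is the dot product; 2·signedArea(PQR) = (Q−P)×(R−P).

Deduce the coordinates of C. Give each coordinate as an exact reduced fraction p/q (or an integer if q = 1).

C = (-3/2, 7/2)

1. C_x = -3/2  [2·signedArea(CFB) = -53469/1450 ∩ 2·signedArea(CEB) = -7371/2900]
2. C_y = 7/2  [2·signedArea(CFB) = -53469/1450 ∩ 2·signedArea(CEB) = -7371/2900]
   → C = (-3/2, 7/2)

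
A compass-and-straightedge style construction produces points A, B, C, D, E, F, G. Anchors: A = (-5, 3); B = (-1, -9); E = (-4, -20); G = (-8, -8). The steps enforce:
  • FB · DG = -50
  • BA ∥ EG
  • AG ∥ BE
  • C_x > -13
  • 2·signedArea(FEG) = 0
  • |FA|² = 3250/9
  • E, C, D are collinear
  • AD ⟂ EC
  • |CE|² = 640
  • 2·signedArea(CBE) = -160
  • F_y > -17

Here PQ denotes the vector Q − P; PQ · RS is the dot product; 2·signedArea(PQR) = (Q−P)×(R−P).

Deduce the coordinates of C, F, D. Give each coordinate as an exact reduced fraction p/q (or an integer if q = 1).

1. C_x = -12  [line 11·x + -3·y + 144 = 0 ∩ |CE|² = 640]
2. C_y = 4  [line 11·x + -3·y + 144 = 0 ∩ |CE|² = 640]
   → C = (-12, 4)
3. D_x = -11  [E, C, D are collinear ∩ AD ⟂ EC]
4. D_y = 1  [E, C, D are collinear ∩ AD ⟂ EC]
   → D = (-11, 1)
5. F_x = -16/3  [2·signedArea(FEG) = 0 ∩ FB · DG = -50]
6. F_y = -16  [2·signedArea(FEG) = 0 ∩ FB · DG = -50]
   → F = (-16/3, -16)

C = (-12, 4)
D = (-11, 1)
F = (-16/3, -16)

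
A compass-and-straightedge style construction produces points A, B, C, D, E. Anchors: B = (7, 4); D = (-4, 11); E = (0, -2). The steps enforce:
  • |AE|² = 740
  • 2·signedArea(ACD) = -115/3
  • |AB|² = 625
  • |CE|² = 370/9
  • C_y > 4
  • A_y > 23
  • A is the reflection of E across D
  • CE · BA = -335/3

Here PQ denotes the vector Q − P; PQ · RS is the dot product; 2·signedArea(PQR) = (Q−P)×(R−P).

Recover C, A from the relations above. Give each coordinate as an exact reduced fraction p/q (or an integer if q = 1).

A = (-8, 24)
C = (1, 13/3)

1. A_x = -8  [A is the reflection of E across D]
2. A_y = 24  [A is the reflection of E across D]
   → A = (-8, 24)
3. C_x = 1  [CE · BA = -335/3 ∩ 2·signedArea(ACD) = -115/3]
4. C_y = 13/3  [CE · BA = -335/3 ∩ 2·signedArea(ACD) = -115/3]
   → C = (1, 13/3)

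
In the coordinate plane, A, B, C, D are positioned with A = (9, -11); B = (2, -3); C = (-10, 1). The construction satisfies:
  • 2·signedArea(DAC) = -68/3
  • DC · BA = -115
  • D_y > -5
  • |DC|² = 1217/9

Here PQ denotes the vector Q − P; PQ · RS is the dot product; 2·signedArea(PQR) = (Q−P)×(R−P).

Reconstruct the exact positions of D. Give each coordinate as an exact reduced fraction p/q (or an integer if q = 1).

1. D_x = 1/3  [DC · BA = -115 ∩ 2·signedArea(DAC) = -68/3]
2. D_y = -13/3  [DC · BA = -115 ∩ 2·signedArea(DAC) = -68/3]
   → D = (1/3, -13/3)

D = (1/3, -13/3)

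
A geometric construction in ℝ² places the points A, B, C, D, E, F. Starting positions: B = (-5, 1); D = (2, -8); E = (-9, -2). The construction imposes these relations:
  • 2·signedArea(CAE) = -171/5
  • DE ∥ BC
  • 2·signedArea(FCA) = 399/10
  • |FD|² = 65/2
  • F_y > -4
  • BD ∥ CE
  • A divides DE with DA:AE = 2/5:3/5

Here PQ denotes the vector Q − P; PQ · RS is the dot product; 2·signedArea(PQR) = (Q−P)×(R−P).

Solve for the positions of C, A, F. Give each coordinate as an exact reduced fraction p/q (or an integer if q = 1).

1. C_x = -16  [BD ∥ CE ∩ DE ∥ BC]
2. C_y = 7  [BD ∥ CE ∩ DE ∥ BC]
   → C = (-16, 7)
3. A_x = -12/5  [A divides DE with DA:AE = 2/5:3/5]
4. A_y = -28/5  [A divides DE with DA:AE = 2/5:3/5]
   → A = (-12/5, -28/5)
5. F_x = -3/2  [line 63/5·x + 68/5·y + 133/2 = 0 ∩ |FD|² = 65/2]
6. F_y = -7/2  [line 63/5·x + 68/5·y + 133/2 = 0 ∩ |FD|² = 65/2]
   → F = (-3/2, -7/2)

A = (-12/5, -28/5)
C = (-16, 7)
F = (-3/2, -7/2)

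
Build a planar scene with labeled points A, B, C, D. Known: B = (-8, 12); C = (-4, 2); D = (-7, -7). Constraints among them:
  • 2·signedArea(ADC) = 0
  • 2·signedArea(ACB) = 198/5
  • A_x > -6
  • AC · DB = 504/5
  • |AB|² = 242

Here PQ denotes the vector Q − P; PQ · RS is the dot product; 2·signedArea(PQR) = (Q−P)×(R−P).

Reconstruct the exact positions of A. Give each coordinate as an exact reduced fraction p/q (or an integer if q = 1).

1. A_x = -29/5  [2·signedArea(ADC) = 0 ∩ 2·signedArea(ACB) = 198/5]
2. A_y = -17/5  [2·signedArea(ADC) = 0 ∩ 2·signedArea(ACB) = 198/5]
   → A = (-29/5, -17/5)

A = (-29/5, -17/5)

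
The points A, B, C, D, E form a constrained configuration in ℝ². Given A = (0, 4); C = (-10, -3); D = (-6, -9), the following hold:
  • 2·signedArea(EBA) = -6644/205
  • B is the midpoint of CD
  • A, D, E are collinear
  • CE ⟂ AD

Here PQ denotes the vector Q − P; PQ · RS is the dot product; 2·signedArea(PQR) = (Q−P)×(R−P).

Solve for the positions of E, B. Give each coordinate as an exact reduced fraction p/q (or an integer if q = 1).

1. E_x = -906/205  [A, D, E are collinear ∩ CE ⟂ AD]
2. E_y = -1143/205  [A, D, E are collinear ∩ CE ⟂ AD]
   → E = (-906/205, -1143/205)
3. B_x = -8  [B is the midpoint of CD]
4. B_y = -6  [B is the midpoint of CD]
   → B = (-8, -6)

B = (-8, -6)
E = (-906/205, -1143/205)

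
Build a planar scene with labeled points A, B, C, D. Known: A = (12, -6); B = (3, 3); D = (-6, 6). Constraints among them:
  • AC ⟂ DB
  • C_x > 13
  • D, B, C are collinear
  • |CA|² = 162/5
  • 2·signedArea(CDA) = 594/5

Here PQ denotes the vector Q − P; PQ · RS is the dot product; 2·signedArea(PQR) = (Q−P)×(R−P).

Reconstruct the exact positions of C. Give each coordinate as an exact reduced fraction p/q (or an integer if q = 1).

1. C_x = 69/5  [D, B, C are collinear ∩ AC ⟂ DB]
2. C_y = -3/5  [D, B, C are collinear ∩ AC ⟂ DB]
   → C = (69/5, -3/5)

C = (69/5, -3/5)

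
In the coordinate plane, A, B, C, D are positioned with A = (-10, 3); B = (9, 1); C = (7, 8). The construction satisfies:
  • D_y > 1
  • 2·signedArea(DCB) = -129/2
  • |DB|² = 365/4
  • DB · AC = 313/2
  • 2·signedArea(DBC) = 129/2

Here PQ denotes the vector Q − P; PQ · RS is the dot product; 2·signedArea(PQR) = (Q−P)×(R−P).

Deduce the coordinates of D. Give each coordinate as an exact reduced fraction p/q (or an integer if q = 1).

1. D_x = -1/2  [2·signedArea(DBC) = 129/2 ∩ DB · AC = 313/2]
2. D_y = 2  [2·signedArea(DBC) = 129/2 ∩ DB · AC = 313/2]
   → D = (-1/2, 2)

D = (-1/2, 2)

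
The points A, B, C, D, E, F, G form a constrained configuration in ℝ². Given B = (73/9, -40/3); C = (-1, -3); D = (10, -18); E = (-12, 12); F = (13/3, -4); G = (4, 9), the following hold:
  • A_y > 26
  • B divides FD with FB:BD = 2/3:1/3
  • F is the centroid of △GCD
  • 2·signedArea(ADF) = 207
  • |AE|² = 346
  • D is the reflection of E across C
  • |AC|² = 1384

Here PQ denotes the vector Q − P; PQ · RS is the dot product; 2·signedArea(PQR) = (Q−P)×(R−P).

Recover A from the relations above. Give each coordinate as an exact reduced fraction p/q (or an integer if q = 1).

A = (-23, 27)

1. A_x = -23  [line -14·x + -17/3·y + -169 = 0 ∩ |AE|² = 346]
2. A_y = 27  [line -14·x + -17/3·y + -169 = 0 ∩ |AE|² = 346]
   → A = (-23, 27)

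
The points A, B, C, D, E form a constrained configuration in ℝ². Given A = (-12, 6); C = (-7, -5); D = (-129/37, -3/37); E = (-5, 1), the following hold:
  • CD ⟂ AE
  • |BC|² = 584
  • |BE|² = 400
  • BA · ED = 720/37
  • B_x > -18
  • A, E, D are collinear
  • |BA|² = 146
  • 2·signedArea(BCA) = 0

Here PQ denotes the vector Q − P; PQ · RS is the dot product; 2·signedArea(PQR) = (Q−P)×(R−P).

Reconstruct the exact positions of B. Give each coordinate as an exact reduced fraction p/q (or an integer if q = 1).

B = (-17, 17)

1. B_x = -17  [2·signedArea(BCA) = 0 ∩ BA · ED = 720/37]
2. B_y = 17  [2·signedArea(BCA) = 0 ∩ BA · ED = 720/37]
   → B = (-17, 17)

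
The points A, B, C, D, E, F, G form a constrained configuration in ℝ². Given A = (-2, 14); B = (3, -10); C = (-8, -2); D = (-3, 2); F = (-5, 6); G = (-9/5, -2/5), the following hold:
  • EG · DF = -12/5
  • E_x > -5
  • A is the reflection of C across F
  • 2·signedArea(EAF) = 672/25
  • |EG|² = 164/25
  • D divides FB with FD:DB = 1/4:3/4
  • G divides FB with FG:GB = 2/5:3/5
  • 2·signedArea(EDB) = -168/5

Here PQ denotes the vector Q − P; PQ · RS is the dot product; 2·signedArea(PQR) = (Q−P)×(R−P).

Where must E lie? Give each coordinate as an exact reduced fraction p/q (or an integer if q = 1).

E = (-107/25, -26/25)

1. E_x = -107/25  [2·signedArea(EAF) = 672/25 ∩ EG · DF = -12/5]
2. E_y = -26/25  [2·signedArea(EAF) = 672/25 ∩ EG · DF = -12/5]
   → E = (-107/25, -26/25)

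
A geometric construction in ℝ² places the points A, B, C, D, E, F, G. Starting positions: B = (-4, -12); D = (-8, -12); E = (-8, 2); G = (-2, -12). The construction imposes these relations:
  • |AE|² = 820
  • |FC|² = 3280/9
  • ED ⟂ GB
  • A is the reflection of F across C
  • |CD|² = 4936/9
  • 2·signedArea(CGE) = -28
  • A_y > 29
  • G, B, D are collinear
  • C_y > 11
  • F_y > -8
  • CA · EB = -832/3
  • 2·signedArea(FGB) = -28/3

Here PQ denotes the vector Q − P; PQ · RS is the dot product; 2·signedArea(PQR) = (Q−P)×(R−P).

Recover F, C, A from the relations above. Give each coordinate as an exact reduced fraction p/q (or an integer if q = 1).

1. F_y = -22/3  [2·signedArea(FGB) = -28/3]
2. C_x = -10  [line -14·x + -6·y + -72 = 0 ∩ |CD|² = 4936/9]
3. C_y = 34/3  [line -14·x + -6·y + -72 = 0 ∩ |CD|² = 4936/9]
   → C = (-10, 34/3)
4. A_x = -14  [line 4·x + -14·y + 476 = 0 ∩ |AE|² = 820]
5. A_y = 30  [line 4·x + -14·y + 476 = 0 ∩ |AE|² = 820]
   → A = (-14, 30)
6. F_x = -6  [2·signedArea(FGB) = -28/3 ∩ A is the reflection of F across C]
   → F = (-6, -22/3)
7. F_y = -22/3  [2·signedArea(FGB) = -28/3 ∩ A is the reflection of F across C]
   → F = (-6, -22/3)

A = (-14, 30)
C = (-10, 34/3)
F = (-6, -22/3)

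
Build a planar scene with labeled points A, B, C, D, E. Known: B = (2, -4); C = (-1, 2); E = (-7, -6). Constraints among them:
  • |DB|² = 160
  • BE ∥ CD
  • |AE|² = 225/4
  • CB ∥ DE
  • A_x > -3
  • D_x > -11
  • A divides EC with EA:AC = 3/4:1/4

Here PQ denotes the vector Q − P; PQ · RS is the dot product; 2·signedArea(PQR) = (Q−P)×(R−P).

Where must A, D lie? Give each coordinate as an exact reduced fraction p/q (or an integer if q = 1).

1. A_x = -5/2  [A divides EC with EA:AC = 3/4:1/4]
2. A_y = 0  [A divides EC with EA:AC = 3/4:1/4]
   → A = (-5/2, 0)
3. D_x = -10  [CB ∥ DE ∩ BE ∥ CD]
4. D_y = 0  [CB ∥ DE ∩ BE ∥ CD]
   → D = (-10, 0)

A = (-5/2, 0)
D = (-10, 0)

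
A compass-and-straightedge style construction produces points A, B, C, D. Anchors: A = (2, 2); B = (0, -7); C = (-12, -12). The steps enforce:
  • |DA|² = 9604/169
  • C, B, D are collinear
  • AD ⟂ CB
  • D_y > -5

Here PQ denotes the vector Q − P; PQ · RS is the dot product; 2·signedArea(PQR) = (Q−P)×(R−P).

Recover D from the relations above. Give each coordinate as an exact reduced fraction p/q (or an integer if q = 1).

D = (828/169, -838/169)

1. D_x = 828/169  [C, B, D are collinear ∩ AD ⟂ CB]
2. D_y = -838/169  [C, B, D are collinear ∩ AD ⟂ CB]
   → D = (828/169, -838/169)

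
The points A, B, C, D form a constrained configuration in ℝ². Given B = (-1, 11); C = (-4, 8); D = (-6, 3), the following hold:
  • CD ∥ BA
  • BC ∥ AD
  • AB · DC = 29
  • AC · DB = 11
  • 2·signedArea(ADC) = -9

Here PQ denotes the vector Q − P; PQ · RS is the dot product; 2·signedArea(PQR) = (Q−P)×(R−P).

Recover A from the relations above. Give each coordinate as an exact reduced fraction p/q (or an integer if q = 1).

1. A_x = -3  [BC ∥ AD ∩ CD ∥ BA]
2. A_y = 6  [BC ∥ AD ∩ CD ∥ BA]
   → A = (-3, 6)

A = (-3, 6)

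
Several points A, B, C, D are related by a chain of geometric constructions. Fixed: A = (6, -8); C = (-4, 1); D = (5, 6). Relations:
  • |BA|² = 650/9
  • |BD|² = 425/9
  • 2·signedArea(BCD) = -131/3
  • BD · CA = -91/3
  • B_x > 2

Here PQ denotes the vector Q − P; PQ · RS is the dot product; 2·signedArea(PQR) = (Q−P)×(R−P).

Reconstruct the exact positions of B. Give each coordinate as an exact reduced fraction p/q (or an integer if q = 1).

B = (7/3, -1/3)

1. B_x = 7/3  [2·signedArea(BCD) = -131/3 ∩ BD · CA = -91/3]
2. B_y = -1/3  [2·signedArea(BCD) = -131/3 ∩ BD · CA = -91/3]
   → B = (7/3, -1/3)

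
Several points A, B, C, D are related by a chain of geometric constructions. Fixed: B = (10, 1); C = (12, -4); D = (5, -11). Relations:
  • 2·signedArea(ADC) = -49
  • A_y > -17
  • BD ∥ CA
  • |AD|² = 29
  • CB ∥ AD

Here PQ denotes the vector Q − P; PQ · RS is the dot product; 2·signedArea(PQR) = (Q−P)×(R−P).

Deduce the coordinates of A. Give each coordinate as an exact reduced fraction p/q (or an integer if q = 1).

1. A_x = 7  [CB ∥ AD ∩ BD ∥ CA]
2. A_y = -16  [CB ∥ AD ∩ BD ∥ CA]
   → A = (7, -16)

A = (7, -16)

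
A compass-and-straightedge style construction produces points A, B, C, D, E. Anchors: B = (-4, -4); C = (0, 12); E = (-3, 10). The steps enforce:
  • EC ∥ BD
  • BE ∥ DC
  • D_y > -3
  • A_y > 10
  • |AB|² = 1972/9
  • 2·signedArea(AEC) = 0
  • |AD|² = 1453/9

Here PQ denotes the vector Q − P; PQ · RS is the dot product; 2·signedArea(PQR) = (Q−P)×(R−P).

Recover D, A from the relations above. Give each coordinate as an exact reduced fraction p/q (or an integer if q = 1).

A = (-2, 32/3)
D = (-1, -2)

1. D_x = -1  [BE ∥ DC ∩ EC ∥ BD]
2. D_y = -2  [BE ∥ DC ∩ EC ∥ BD]
   → D = (-1, -2)
3. A_x = -2  [line -2·x + 3·y + -36 = 0 ∩ |AD|² = 1453/9]
4. A_y = 32/3  [line -2·x + 3·y + -36 = 0 ∩ |AD|² = 1453/9]
   → A = (-2, 32/3)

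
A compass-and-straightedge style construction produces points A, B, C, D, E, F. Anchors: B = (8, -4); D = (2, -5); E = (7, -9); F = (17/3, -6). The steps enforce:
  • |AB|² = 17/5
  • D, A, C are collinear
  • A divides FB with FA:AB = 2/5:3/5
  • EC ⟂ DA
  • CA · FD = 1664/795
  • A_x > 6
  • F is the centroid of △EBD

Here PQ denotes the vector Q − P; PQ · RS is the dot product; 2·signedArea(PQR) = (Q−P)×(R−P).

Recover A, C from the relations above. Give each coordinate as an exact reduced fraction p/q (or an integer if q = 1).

1. A_x = 33/5  [A divides FB with FA:AB = 2/5:3/5]
2. A_y = -26/5  [A divides FB with FA:AB = 2/5:3/5]
   → A = (33/5, -26/5)
3. C_x = 3797/530  [D, A, C are collinear ∩ EC ⟂ DA]
4. C_y = -2769/530  [D, A, C are collinear ∩ EC ⟂ DA]
   → C = (3797/530, -2769/530)

A = (33/5, -26/5)
C = (3797/530, -2769/530)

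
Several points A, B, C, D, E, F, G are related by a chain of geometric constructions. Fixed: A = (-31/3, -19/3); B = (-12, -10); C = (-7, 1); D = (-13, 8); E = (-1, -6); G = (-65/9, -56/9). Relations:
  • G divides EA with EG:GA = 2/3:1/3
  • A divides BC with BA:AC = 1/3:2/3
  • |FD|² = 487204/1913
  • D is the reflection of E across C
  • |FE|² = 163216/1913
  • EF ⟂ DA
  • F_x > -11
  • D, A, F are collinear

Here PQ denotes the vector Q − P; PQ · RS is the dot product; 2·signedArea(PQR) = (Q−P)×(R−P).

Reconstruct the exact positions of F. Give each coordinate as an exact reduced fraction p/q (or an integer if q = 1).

1. F_x = -19285/1913  [D, A, F are collinear ∩ EF ⟂ DA]
2. F_y = -14710/1913  [D, A, F are collinear ∩ EF ⟂ DA]
   → F = (-19285/1913, -14710/1913)

F = (-19285/1913, -14710/1913)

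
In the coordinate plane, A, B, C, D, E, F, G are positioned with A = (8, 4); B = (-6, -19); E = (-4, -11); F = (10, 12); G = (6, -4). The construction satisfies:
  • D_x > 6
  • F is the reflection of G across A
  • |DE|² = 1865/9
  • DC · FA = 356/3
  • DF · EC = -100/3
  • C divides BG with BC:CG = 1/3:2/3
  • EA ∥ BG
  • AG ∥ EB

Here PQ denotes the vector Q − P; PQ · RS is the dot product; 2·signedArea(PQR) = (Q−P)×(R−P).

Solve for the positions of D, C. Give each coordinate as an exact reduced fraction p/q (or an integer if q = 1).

1. C_x = -2  [C divides BG with BC:CG = 1/3:2/3]
2. C_y = -14  [C divides BG with BC:CG = 1/3:2/3]
   → C = (-2, -14)
3. D_x = 20/3  [DC · FA = 356/3 ∩ DF · EC = -100/3]
4. D_y = -4/3  [DC · FA = 356/3 ∩ DF · EC = -100/3]
   → D = (20/3, -4/3)

C = (-2, -14)
D = (20/3, -4/3)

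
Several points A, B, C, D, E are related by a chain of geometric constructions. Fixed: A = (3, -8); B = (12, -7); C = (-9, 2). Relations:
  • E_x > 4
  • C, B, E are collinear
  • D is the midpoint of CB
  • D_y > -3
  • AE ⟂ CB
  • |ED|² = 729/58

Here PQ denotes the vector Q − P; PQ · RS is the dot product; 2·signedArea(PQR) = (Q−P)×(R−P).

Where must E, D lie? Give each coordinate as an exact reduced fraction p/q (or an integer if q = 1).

D = (3/2, -5/2)
E = (138/29, -113/29)

1. E_x = 138/29  [C, B, E are collinear ∩ AE ⟂ CB]
2. E_y = -113/29  [C, B, E are collinear ∩ AE ⟂ CB]
   → E = (138/29, -113/29)
3. D_x = 3/2  [D is the midpoint of CB]
4. D_y = -5/2  [D is the midpoint of CB]
   → D = (3/2, -5/2)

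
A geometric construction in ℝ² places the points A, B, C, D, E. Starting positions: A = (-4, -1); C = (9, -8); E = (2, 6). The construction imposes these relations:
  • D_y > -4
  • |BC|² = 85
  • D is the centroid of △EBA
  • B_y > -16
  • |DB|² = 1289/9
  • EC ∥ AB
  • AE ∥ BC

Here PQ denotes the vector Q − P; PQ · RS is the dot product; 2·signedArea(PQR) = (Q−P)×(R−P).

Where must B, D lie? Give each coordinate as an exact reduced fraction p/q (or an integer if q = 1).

B = (3, -15)
D = (1/3, -10/3)

1. B_x = 3  [AE ∥ BC ∩ EC ∥ AB]
2. B_y = -15  [AE ∥ BC ∩ EC ∥ AB]
   → B = (3, -15)
3. D_x = 1/3  [D is the centroid of △EBA]
4. D_y = -10/3  [D is the centroid of △EBA]
   → D = (1/3, -10/3)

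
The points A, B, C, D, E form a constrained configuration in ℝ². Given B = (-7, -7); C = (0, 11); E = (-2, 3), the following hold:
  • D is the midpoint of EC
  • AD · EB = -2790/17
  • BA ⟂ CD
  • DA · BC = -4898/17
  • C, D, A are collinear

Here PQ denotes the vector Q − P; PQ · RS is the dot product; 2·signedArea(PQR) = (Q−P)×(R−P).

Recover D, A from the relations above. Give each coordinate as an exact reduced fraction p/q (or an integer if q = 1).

A = (-79/17, -129/17)
D = (-1, 7)

1. D_x = -1  [D is the midpoint of EC]
2. D_y = 7  [D is the midpoint of EC]
   → D = (-1, 7)
3. A_x = -79/17  [C, D, A are collinear ∩ BA ⟂ CD]
4. A_y = -129/17  [C, D, A are collinear ∩ BA ⟂ CD]
   → A = (-79/17, -129/17)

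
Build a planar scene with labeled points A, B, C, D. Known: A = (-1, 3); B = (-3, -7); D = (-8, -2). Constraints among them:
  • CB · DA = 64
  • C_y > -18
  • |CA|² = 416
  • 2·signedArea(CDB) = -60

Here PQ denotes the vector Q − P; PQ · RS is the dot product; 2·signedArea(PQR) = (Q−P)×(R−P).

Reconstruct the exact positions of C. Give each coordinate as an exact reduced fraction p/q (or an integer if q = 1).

C = (-5, -17)

1. C_x = -5  [CB · DA = 64 ∩ 2·signedArea(CDB) = -60]
2. C_y = -17  [CB · DA = 64 ∩ 2·signedArea(CDB) = -60]
   → C = (-5, -17)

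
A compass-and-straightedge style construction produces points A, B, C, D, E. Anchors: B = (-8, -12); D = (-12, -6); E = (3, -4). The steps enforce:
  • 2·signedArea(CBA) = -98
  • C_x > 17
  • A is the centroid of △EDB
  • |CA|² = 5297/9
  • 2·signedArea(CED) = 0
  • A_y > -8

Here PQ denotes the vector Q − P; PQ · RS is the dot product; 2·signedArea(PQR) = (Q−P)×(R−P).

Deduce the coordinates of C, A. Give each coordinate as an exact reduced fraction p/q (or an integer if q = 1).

A = (-17/3, -22/3)
C = (18, -2)

1. A_x = -17/3  [A is the centroid of △EDB]
2. A_y = -22/3  [A is the centroid of △EDB]
   → A = (-17/3, -22/3)
3. C_x = 18  [2·signedArea(CED) = 0 ∩ 2·signedArea(CBA) = -98]
4. C_y = -2  [2·signedArea(CED) = 0 ∩ 2·signedArea(CBA) = -98]
   → C = (18, -2)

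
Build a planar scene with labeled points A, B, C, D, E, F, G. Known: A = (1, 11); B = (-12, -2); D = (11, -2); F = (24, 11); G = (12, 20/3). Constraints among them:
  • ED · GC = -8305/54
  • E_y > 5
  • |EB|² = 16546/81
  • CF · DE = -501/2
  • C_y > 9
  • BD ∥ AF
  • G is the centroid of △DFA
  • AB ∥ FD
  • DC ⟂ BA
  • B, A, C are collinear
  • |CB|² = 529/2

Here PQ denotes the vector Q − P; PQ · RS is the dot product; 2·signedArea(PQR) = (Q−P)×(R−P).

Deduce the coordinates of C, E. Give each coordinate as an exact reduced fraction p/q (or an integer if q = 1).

C = (-1/2, 19/2)
E = (1/3, 47/9)

1. C_x = -1/2  [B, A, C are collinear ∩ DC ⟂ BA]
2. C_y = 19/2  [B, A, C are collinear ∩ DC ⟂ BA]
   → C = (-1/2, 19/2)
3. E_x = 1/3  [ED · GC = -8305/54 ∩ CF · DE = -501/2]
4. E_y = 47/9  [ED · GC = -8305/54 ∩ CF · DE = -501/2]
   → E = (1/3, 47/9)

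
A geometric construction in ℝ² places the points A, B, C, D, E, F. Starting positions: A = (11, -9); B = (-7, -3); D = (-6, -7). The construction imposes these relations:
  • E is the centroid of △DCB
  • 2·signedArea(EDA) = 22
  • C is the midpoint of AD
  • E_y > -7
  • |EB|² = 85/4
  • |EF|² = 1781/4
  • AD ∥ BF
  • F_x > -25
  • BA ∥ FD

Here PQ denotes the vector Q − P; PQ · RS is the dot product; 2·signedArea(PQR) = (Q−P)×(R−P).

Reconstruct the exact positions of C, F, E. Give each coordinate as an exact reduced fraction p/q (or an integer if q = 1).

1. C_x = 5/2  [C is the midpoint of AD]
2. C_y = -8  [C is the midpoint of AD]
   → C = (5/2, -8)
3. F_x = -24  [BA ∥ FD ∩ AD ∥ BF]
4. F_y = -1  [BA ∥ FD ∩ AD ∥ BF]
   → F = (-24, -1)
5. E_x = -7/2  [E is the centroid of △DCB]
6. E_y = -6  [E is the centroid of △DCB]
   → E = (-7/2, -6)

C = (5/2, -8)
E = (-7/2, -6)
F = (-24, -1)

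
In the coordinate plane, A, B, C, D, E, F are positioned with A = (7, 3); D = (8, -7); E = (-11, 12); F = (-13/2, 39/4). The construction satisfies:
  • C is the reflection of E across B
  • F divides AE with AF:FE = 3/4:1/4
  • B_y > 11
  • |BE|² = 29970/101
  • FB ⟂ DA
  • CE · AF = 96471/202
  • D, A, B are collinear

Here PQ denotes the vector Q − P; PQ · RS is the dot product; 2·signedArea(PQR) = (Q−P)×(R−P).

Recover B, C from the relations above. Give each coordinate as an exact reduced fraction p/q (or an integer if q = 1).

B = (626/101, 1113/101)
C = (2363/101, 1014/101)

1. B_x = 626/101  [D, A, B are collinear ∩ FB ⟂ DA]
2. B_y = 1113/101  [D, A, B are collinear ∩ FB ⟂ DA]
   → B = (626/101, 1113/101)
3. C_x = 2363/101  [C is the reflection of E across B]
4. C_y = 1014/101  [C is the reflection of E across B]
   → C = (2363/101, 1014/101)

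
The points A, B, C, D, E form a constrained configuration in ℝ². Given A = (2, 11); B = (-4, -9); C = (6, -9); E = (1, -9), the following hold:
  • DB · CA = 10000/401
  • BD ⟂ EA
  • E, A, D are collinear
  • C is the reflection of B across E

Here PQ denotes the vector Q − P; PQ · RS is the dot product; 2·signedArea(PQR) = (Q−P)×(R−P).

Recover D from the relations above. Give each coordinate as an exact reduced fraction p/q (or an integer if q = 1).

1. D_x = 396/401  [E, A, D are collinear ∩ BD ⟂ EA]
2. D_y = -3709/401  [E, A, D are collinear ∩ BD ⟂ EA]
   → D = (396/401, -3709/401)

D = (396/401, -3709/401)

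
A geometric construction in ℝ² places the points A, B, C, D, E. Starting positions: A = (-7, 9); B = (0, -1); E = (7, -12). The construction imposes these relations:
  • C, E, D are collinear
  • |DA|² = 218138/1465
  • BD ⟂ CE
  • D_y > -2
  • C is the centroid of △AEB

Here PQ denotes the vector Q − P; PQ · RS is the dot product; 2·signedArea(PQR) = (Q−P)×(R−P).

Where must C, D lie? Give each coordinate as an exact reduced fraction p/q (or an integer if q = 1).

C = (0, -4/3)
D = (-224/1465, -1612/1465)

1. C_x = 0  [C is the centroid of △AEB]
2. C_y = -4/3  [C is the centroid of △AEB]
   → C = (0, -4/3)
3. D_x = -224/1465  [C, E, D are collinear ∩ BD ⟂ CE]
4. D_y = -1612/1465  [C, E, D are collinear ∩ BD ⟂ CE]
   → D = (-224/1465, -1612/1465)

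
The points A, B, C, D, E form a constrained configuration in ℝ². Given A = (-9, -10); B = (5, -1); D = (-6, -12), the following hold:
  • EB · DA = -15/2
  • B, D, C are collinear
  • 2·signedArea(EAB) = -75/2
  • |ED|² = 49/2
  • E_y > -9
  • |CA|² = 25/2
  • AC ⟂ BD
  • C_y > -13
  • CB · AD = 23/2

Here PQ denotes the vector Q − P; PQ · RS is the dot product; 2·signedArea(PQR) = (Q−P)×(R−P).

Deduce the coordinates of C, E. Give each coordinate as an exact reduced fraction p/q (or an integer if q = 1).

C = (-13/2, -25/2)
E = (-5/2, -17/2)

1. C_x = -13/2  [B, D, C are collinear ∩ AC ⟂ BD]
2. C_y = -25/2  [B, D, C are collinear ∩ AC ⟂ BD]
   → C = (-13/2, -25/2)
3. E_x = -5/2  [2·signedArea(EAB) = -75/2 ∩ EB · DA = -15/2]
4. E_y = -17/2  [2·signedArea(EAB) = -75/2 ∩ EB · DA = -15/2]
   → E = (-5/2, -17/2)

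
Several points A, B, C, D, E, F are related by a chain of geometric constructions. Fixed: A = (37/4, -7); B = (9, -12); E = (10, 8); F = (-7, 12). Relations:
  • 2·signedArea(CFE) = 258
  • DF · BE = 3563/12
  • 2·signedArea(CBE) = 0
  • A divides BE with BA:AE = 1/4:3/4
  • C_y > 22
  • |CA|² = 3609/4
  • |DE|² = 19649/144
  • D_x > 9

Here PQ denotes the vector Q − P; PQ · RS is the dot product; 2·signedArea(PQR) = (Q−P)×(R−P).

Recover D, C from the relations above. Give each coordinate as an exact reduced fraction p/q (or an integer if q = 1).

1. D_x = 113/12  [line -1·x + -20·y + -767/12 = 0 ∩ |DE|² = 19649/144]
2. D_y = -11/3  [line -1·x + -20·y + -767/12 = 0 ∩ |DE|² = 19649/144]
   → D = (113/12, -11/3)
3. C_x = 43/4  [2·signedArea(CBE) = 0 ∩ 2·signedArea(CFE) = 258]
4. C_y = 23  [2·signedArea(CBE) = 0 ∩ 2·signedArea(CFE) = 258]
   → C = (43/4, 23)

C = (43/4, 23)
D = (113/12, -11/3)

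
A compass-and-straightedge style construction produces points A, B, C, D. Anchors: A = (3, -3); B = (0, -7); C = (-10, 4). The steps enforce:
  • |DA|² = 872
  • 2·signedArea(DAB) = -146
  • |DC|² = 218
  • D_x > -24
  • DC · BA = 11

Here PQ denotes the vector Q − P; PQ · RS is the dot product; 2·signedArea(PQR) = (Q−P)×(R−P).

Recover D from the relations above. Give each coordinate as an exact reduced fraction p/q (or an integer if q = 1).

D = (-23, 11)

1. D_x = -23  [2·signedArea(DAB) = -146 ∩ DC · BA = 11]
2. D_y = 11  [2·signedArea(DAB) = -146 ∩ DC · BA = 11]
   → D = (-23, 11)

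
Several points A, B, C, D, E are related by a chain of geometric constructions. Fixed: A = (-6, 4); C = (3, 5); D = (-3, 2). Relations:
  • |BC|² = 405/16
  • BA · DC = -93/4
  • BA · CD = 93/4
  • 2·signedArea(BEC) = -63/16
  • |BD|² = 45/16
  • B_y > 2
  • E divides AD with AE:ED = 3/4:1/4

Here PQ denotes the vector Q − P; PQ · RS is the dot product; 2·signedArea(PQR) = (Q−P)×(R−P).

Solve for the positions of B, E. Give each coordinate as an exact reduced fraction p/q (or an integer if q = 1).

1. B_x = -3/2  [line -6·x + -3·y + -3/4 = 0 ∩ |BD|² = 45/16]
2. B_y = 11/4  [line -6·x + -3·y + -3/4 = 0 ∩ |BD|² = 45/16]
   → B = (-3/2, 11/4)
3. E_x = -15/4  [2·signedArea(BEC) = -63/16 ∩ E divides AD with AE:ED = 3/4:1/4]
4. E_y = 5/2  [2·signedArea(BEC) = -63/16 ∩ E divides AD with AE:ED = 3/4:1/4]
   → E = (-15/4, 5/2)

B = (-3/2, 11/4)
E = (-15/4, 5/2)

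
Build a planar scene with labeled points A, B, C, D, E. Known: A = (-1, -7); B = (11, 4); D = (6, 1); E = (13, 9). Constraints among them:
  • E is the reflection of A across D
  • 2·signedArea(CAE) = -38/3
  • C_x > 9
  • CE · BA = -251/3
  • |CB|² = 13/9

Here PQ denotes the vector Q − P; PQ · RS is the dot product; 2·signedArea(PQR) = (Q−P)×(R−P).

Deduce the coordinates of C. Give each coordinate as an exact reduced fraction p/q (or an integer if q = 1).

C = (10, 14/3)

1. C_x = 10  [2·signedArea(CAE) = -38/3 ∩ CE · BA = -251/3]
2. C_y = 14/3  [2·signedArea(CAE) = -38/3 ∩ CE · BA = -251/3]
   → C = (10, 14/3)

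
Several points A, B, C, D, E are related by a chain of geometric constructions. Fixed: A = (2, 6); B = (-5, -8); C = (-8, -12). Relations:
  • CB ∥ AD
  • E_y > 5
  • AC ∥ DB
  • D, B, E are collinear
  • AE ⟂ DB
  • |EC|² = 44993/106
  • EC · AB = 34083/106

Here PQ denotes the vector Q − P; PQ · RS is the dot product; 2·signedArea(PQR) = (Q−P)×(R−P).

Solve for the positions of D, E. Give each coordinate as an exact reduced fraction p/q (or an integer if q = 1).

D = (5, 10)
E = (275/106, 601/106)

1. D_x = 5  [AC ∥ DB ∩ CB ∥ AD]
2. D_y = 10  [AC ∥ DB ∩ CB ∥ AD]
   → D = (5, 10)
3. E_x = 275/106  [D, B, E are collinear ∩ AE ⟂ DB]
4. E_y = 601/106  [D, B, E are collinear ∩ AE ⟂ DB]
   → E = (275/106, 601/106)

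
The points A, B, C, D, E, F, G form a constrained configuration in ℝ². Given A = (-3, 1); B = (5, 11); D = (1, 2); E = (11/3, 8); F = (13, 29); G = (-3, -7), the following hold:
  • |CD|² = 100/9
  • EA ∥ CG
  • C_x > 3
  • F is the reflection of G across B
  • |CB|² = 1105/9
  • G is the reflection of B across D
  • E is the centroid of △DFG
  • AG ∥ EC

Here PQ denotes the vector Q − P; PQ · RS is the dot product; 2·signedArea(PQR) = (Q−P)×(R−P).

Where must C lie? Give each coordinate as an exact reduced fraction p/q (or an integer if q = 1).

C = (11/3, 0)

1. C_x = 11/3  [EA ∥ CG ∩ AG ∥ EC]
2. C_y = 0  [EA ∥ CG ∩ AG ∥ EC]
   → C = (11/3, 0)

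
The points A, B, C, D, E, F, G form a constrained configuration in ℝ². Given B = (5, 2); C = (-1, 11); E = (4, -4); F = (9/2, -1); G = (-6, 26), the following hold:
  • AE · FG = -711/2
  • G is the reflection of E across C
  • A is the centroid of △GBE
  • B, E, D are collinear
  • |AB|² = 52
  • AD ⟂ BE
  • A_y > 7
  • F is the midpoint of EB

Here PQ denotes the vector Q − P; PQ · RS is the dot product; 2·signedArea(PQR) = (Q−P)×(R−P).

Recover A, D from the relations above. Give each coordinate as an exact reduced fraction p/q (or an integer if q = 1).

1. A_x = 1  [A is the centroid of △GBE]
2. A_y = 8  [A is the centroid of △GBE]
   → A = (1, 8)
3. D_x = 217/37  [B, E, D are collinear ∩ AD ⟂ BE]
4. D_y = 266/37  [B, E, D are collinear ∩ AD ⟂ BE]
   → D = (217/37, 266/37)

A = (1, 8)
D = (217/37, 266/37)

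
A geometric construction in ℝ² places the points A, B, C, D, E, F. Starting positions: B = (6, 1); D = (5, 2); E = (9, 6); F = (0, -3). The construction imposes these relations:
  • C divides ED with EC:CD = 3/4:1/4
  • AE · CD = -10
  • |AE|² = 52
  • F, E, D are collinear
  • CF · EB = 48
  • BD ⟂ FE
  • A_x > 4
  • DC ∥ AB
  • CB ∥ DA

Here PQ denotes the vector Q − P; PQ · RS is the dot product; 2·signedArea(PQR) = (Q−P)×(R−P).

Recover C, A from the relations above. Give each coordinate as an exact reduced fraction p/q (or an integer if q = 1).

A = (5, 0)
C = (6, 3)

1. C_x = 6  [C divides ED with EC:CD = 3/4:1/4]
2. C_y = 3  [C divides ED with EC:CD = 3/4:1/4]
   → C = (6, 3)
3. A_x = 5  [DC ∥ AB ∩ CB ∥ DA]
4. A_y = 0  [DC ∥ AB ∩ CB ∥ DA]
   → A = (5, 0)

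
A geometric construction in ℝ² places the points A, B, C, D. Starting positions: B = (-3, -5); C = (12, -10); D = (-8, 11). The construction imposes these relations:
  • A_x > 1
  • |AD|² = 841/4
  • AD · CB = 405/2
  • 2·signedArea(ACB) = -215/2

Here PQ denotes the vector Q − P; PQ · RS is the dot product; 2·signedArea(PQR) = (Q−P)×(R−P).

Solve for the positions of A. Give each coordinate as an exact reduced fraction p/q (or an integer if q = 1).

A = (2, 1/2)

1. A_x = 2  [AD · CB = 405/2 ∩ 2·signedArea(ACB) = -215/2]
2. A_y = 1/2  [AD · CB = 405/2 ∩ 2·signedArea(ACB) = -215/2]
   → A = (2, 1/2)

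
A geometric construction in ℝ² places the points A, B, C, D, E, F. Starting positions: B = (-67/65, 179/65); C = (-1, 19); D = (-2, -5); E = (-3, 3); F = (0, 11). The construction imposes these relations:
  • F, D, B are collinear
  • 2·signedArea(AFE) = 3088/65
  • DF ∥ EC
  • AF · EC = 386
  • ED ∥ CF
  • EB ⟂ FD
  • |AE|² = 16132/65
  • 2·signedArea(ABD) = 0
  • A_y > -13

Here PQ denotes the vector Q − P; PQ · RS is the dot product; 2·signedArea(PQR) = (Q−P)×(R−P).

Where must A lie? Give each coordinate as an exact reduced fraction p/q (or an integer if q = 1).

1. A_x = -193/65  [2·signedArea(ABD) = 0 ∩ AF · EC = 386]
2. A_y = -829/65  [2·signedArea(ABD) = 0 ∩ AF · EC = 386]
   → A = (-193/65, -829/65)

A = (-193/65, -829/65)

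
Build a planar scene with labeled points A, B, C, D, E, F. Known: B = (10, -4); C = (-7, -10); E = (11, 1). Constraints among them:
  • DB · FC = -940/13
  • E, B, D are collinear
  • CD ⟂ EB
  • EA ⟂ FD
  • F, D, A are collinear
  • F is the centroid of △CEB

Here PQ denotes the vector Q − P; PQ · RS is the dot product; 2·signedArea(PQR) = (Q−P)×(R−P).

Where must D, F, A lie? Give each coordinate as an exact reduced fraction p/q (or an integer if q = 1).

A = (1987533/536666, -1049259/536666)
D = (213/26, -339/26)
F = (14/3, -13/3)

1. D_x = 213/26  [E, B, D are collinear ∩ CD ⟂ EB]
2. D_y = -339/26  [E, B, D are collinear ∩ CD ⟂ EB]
   → D = (213/26, -339/26)
3. F_x = 14/3  [F is the centroid of △CEB]
4. F_y = -13/3  [F is the centroid of △CEB]
   → F = (14/3, -13/3)
5. A_x = 1987533/536666  [F, D, A are collinear ∩ EA ⟂ FD]
6. A_y = -1049259/536666  [F, D, A are collinear ∩ EA ⟂ FD]
   → A = (1987533/536666, -1049259/536666)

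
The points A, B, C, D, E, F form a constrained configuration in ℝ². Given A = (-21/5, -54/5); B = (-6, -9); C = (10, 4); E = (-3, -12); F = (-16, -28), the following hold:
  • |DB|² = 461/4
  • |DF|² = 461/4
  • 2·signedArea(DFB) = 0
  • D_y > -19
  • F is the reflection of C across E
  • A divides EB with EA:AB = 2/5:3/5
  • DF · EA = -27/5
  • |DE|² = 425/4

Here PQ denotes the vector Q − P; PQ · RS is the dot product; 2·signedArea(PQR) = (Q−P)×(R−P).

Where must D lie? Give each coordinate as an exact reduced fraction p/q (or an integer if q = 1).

1. D_x = -11  [2·signedArea(DFB) = 0 ∩ DF · EA = -27/5]
2. D_y = -37/2  [2·signedArea(DFB) = 0 ∩ DF · EA = -27/5]
   → D = (-11, -37/2)

D = (-11, -37/2)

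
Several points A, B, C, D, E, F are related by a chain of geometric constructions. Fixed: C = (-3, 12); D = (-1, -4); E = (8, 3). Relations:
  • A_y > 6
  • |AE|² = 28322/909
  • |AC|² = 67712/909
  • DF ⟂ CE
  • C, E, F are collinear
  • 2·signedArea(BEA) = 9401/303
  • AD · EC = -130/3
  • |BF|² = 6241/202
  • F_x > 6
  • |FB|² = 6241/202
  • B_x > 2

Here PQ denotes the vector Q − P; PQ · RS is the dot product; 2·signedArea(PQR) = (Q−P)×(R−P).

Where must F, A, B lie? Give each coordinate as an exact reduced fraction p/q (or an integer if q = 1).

1. F_x = 610/101  [C, E, F are collinear ∩ DF ⟂ CE]
2. F_y = 465/101  [C, E, F are collinear ∩ DF ⟂ CE]
   → F = (610/101, 465/101)
3. A_x = 1115/303  [line 11·x + -9·y + 55/3 = 0 ∩ |AC|² = 67712/909]
4. A_y = 660/101  [line 11·x + -9·y + 55/3 = 0 ∩ |AC|² = 67712/909]
   → A = (1115/303, 660/101)
5. B_x = 509/202  [line -357/101·x + -1309/303·y + 3094/303 = 0 ∩ |BF|² = 6241/202]
6. B_y = 61/202  [line -357/101·x + -1309/303·y + 3094/303 = 0 ∩ |BF|² = 6241/202]
   → B = (509/202, 61/202)

A = (1115/303, 660/101)
B = (509/202, 61/202)
F = (610/101, 465/101)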